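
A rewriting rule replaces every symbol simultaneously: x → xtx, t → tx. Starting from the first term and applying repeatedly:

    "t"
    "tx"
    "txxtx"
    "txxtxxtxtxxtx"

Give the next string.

Applying the rule to each of the 13 symbols of txxtxxtxtxxtx gives the pieces tx xtx xtx tx xtx xtx tx xtx tx xtx xtx tx xtx, which concatenate to the answer.

txxtxxtxtxxtxxtxtxxtxtxxtxxtxtxxtx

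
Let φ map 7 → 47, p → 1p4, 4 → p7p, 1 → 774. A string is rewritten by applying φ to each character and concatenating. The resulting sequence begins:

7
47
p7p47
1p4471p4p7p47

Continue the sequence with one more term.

7741p4p7pp7p477741p4p7p1p4471p4p7p47

φ(1p4471p4p7p47) expands symbol-by-symbol to 774 1p4 p7p p7p 47 774 1p4 p7p 1p4 47 1p4 p7p 47; joining the 13 pieces gives the next term.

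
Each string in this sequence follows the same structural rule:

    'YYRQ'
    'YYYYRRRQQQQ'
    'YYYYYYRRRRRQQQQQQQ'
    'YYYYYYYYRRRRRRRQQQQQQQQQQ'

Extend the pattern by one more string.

Each string has the form Y^{2n} R^{2n-1} Q^{3n-2} (n = 1, 2, …).
Setting n = 5 gives 10, 9, 13 characters in each block.

YYYYYYYYYYRRRRRRRRRQQQQQQQQQQQQQ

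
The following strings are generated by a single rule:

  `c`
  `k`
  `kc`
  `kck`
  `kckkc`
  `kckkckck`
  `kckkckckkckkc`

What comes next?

kckkckckkckkckckkckck

From term 3 onward, concatenate the last term with the second-to-last: k·c = kc, kc·k = kck, …
The next term joins kckkckckkckkc and kckkckck.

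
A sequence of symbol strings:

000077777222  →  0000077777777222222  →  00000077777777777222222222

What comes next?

000000077777777777777222222222222

Term n consists of n+3 0's, followed by 3n+2 7's, followed by 3n 2's (n = 1, 2, …).
Setting n = 4 gives 7, 14, 12 characters in each block.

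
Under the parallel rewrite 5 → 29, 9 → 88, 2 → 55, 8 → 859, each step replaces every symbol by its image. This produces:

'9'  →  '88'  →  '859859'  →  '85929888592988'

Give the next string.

8592988558885985985929885588859859

Replace each of the 14 characters of 85929888592988 in place — 859 29 88 55 88 859 859 859 29 88 55 88 859 859 — and concatenate.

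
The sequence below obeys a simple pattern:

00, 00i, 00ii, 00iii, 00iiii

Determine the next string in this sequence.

00iiiii

Every step adds i to the end: s(k+1) = s(k)·i.
One more step from 00iiii gives the answer.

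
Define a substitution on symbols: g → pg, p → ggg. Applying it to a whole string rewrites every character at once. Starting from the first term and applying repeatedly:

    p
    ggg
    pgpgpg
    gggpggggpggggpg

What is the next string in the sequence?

Rewriting the 15 symbols of gggpggggpggggpg one by one yields pg pg pg ggg pg pg pg pg ggg pg pg pg pg ggg pg; concatenated:

pgpgpggggpgpgpgpggggpgpgpgpggggpg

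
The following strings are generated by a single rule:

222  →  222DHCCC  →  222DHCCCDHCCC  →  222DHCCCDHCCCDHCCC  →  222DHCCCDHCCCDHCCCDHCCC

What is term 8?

Each term is the previous one with DHCCC appended.
From 222DHCCCDHCCCDHCCCDHCCC, 3 further steps: 222DHCCCDHCCCDHCCCDHCCC → 222DHCCCDHCCCDHCCCDHCCCDHCCC → 222DHCCCDHCCCDHCCCDHCCCDHCCCDHCCC → (answer).

222DHCCCDHCCCDHCCCDHCCCDHCCCDHCCCDHCCC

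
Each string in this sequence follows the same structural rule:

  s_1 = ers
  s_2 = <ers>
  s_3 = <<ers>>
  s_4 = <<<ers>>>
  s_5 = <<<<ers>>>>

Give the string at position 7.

<<<<<<ers>>>>>>

Each term wraps the previous one in < on the left and > on the right.
From <<<<ers>>>>, 2 further steps: <<<<ers>>>> → <<<<<ers>>>>> → (answer).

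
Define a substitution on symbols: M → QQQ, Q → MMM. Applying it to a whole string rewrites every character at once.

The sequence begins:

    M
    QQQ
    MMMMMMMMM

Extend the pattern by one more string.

Rewriting each symbol of MMMMMMMMM: M→QQQ, M→QQQ, M→QQQ, M→QQQ, M→QQQ, M→QQQ, M→QQQ, M→QQQ, M→QQQ, which concatenates to QQQ QQQ QQQ QQQ QQQ QQQ QQQ QQQ QQQ.

QQQQQQQQQQQQQQQQQQQQQQQQQQQ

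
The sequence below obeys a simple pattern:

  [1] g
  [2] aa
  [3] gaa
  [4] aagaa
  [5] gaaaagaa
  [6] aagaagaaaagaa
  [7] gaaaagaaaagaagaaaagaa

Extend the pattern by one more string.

From term 3 onward, concatenate the second-to-last term with the last: g·aa = gaa, aa·gaa = aagaa, …
The next term joins aagaagaaaagaa and gaaaagaaaagaagaaaagaa.

aagaagaaaagaagaaaagaaaagaagaaaagaa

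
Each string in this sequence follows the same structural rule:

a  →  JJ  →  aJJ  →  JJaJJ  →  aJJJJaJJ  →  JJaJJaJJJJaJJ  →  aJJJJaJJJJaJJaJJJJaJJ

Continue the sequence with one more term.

JJaJJaJJJJaJJaJJJJaJJJJaJJaJJJJaJJ

Each term (from the third on) is the two preceding terms concatenated in order: term 3 = a·JJ = aJJ.
Continuing: JJaJJaJJJJaJJ · aJJJJaJJJJaJJaJJJJaJJ gives term 8.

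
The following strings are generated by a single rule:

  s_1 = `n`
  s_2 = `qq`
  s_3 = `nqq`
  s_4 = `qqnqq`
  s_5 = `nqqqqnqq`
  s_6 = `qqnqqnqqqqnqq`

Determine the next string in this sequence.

nqqqqnqqqqnqqnqqqqnqq

From term 3 onward, concatenate the second-to-last term with the last: n·qq = nqq, qq·nqq = qqnqq, …
So term 7 is nqqqqnqq·qqnqqnqqqqnqq.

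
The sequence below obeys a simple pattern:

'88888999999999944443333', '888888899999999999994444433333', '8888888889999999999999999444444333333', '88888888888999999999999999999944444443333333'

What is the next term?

The n-th term is 2n-1 8's then 3n+1 9's then n+1 4's then n+1 3's, where the shown terms are n = 3, 4, 5, 6.
For the next term, n = 7, so the run lengths are 13, 22, 8, 8.

888888888888899999999999999999999994444444433333333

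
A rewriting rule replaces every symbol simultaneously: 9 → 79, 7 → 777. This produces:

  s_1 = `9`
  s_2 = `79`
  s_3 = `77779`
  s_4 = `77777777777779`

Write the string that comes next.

77777777777777777777777777777777777777779

φ(77777777777779) expands symbol-by-symbol to 777 777 777 777 777 777 777 777 777 777 777 777 777 79; joining the 14 pieces gives the next term.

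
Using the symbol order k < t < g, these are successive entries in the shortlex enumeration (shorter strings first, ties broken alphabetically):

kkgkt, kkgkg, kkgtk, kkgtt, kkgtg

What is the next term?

Treat kkgtg as a base-3 numeral over the given alphabet and add one, carrying through any trailing g's.

kkggk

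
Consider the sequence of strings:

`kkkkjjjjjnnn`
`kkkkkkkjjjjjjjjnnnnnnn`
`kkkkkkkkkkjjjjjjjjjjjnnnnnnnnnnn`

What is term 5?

The n-th term is 3n+1 k's then 3n+2 j's then 4n-1 n's (n = 1, 2, …).
At n = 5 the blocks have lengths 16, 17, 19.

kkkkkkkkkkkkkkkkjjjjjjjjjjjjjjjjjnnnnnnnnnnnnnnnnnnn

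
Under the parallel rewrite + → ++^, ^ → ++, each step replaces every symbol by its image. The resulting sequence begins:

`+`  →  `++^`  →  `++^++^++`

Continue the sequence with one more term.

++^++^++++^++^++++^++^

Expanding ++^++^++: +→++^, +→++^, ^→++, +→++^, +→++^, ^→++, +→++^, +→++^. Concatenated: ++^ ++^ ++ ++^ ++^ ++ ++^ ++^.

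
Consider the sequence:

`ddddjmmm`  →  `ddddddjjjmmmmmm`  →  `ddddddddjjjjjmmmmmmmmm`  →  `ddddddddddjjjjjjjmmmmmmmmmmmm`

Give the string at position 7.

ddddddddddddddddjjjjjjjjjjjjjmmmmmmmmmmmmmmmmmmmmm

The n-th term is 2n+2 d's then 2n-1 j's then 3n m's (n = 1, 2, …).
Setting n = 7 gives 16, 13, 21 characters in each block.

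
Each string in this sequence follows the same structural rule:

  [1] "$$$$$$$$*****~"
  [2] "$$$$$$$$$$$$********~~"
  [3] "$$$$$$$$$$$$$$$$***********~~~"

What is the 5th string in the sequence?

$$$$$$$$$$$$$$$$$$$$$$$$*****************~~~~~

The n-th term is 4n $'s then 3n-1 *'s then n-1 ~'s, where the shown terms are n = 2, 3, 4.
Setting n = 6 gives 24, 17, 5 characters in each block.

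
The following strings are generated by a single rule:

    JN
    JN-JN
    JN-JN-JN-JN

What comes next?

Every step duplicates the string with '-' between the halves.
Doubling JN-JN-JN-JN with '-' between the halves:

JN-JN-JN-JN-JN-JN-JN-JN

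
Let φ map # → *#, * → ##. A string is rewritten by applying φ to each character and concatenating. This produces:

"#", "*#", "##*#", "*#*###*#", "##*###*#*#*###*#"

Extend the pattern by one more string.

Rewriting the 16 symbols of ##*###*#*#*###*# one by one yields *# *# ## *# *# *# ## *# ## *# ## *# *# *# ## *#; concatenated:

*#*###*#*#*###*###*###*#*#*###*#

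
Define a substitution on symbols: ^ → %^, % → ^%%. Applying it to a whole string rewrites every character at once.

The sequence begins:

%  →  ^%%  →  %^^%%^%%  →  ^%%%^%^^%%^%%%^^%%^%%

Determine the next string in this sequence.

Rewriting the 21 symbols of ^%%%^%^^%%^%%%^^%%^%% one by one yields %^ ^%% ^%% ^%% %^ ^%% %^ %^ ^%% ^%% %^ ^%% ^%% ^%% %^ %^ ^%% ^%% %^ ^%% ^%%; concatenated:

%^^%%^%%^%%%^^%%%^%^^%%^%%%^^%%^%%^%%%^%^^%%^%%%^^%%^%%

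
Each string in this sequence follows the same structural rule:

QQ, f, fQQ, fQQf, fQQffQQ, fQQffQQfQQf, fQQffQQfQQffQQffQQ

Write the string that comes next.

fQQffQQfQQffQQffQQfQQffQQfQQf

This is a Fibonacci-style word recurrence s(k) = s(k−1)·s(k−2): e.g. f·QQ = fQQ.
So term 8 is fQQffQQfQQffQQffQQ·fQQffQQfQQf.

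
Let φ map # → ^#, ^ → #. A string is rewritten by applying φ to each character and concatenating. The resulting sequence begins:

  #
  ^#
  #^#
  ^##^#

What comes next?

#^#^##^#

Expanding ^##^#: ^→#, #→^#, #→^#, ^→#, #→^#. Concatenated: # ^# ^# # ^#.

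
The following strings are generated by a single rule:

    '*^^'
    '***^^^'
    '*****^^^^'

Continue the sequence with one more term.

The n-th term is 2n-1 *'s then n+1 ^'s (n = 1, 2, …).
At n = 4 the blocks have lengths 7, 5.

*******^^^^^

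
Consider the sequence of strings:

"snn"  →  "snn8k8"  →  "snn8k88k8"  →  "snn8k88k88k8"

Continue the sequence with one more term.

Every step adds 8k8 to the end: s(k+1) = s(k)·8k8.
Applying this once more to snn8k88k88k8:

snn8k88k88k88k8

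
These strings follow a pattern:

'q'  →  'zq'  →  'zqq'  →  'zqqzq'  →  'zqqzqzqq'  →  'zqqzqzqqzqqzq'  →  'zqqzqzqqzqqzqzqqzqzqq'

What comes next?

zqqzqzqqzqqzqzqqzqzqqzqqzqzqqzqqzq

From term 3 onward, concatenate the last term with the second-to-last: zq·q = zqq, zqq·zq = zqqzq, …
Continuing: zqqzqzqqzqqzqzqqzqzqq · zqqzqzqqzqqzq gives term 8.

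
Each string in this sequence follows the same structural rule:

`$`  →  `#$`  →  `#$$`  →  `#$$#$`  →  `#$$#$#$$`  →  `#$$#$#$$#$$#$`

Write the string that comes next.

Each term (from the third on) is the previous term followed by the one before it: term 3 = #$·$ = #$$.
Continuing: #$$#$#$$#$$#$ · #$$#$#$$ gives term 7.

#$$#$#$$#$$#$#$$#$#$$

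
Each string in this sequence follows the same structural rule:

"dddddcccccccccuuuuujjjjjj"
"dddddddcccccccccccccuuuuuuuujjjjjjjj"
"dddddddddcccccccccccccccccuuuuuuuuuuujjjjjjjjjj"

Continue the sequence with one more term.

dddddddddddcccccccccccccccccccccuuuuuuuuuuuuuujjjjjjjjjjjj

Reading off run lengths: d runs 5, 7, 9; c runs 9, 13, 17; u runs 5, 8, 11; j runs 6, 8, 10 — each is linear in n, where the shown terms are n = 2, 3, 4.
At n = 5 the blocks have lengths 11, 21, 14, 12.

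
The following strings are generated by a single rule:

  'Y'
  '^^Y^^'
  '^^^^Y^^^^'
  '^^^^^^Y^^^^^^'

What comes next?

Each term wraps the previous one in ^^ on the left and ^^ on the right.
One more step from ^^^^^^Y^^^^^^ gives the answer.

^^^^^^^^Y^^^^^^^^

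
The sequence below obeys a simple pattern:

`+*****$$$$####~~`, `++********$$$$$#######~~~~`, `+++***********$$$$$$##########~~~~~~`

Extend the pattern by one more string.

++++**************$$$$$$$#############~~~~~~~~

Term n consists of n +'s, followed by 3n+2 *'s, followed by n+3 $'s, followed by 3n+1 #'s, followed by 2n ~'s (n = 1, 2, …).
For the next term, n = 4, so the run lengths are 4, 14, 7, 13, 8.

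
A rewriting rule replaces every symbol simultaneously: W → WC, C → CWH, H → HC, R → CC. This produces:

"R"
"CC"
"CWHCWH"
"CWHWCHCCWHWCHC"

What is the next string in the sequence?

CWHWCHCWCCWHHCCWHCWHWCHCWCCWHHCCWH

Applying the rule to each of the 14 symbols of CWHWCHCCWHWCHC gives the pieces CWH WC HC WC CWH HC CWH CWH WC HC WC CWH HC CWH, which concatenate to the answer.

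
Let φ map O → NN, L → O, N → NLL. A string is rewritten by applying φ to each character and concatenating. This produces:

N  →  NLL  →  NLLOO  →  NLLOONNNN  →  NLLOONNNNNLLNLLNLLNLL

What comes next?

Applying the rule to each of the 21 symbols of NLLOONNNNNLLNLLNLLNLL gives the pieces NLL O O NN NN NLL NLL NLL NLL NLL O O NLL O O NLL O O NLL O O, which concatenate to the answer.

NLLOONNNNNLLNLLNLLNLLNLLOONLLOONLLOONLLOO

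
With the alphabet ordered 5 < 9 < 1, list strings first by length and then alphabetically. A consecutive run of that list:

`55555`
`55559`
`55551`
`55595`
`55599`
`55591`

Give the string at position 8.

55519

Advancing 2 positions from 55591 through 55591 → 55515 reaches term 8.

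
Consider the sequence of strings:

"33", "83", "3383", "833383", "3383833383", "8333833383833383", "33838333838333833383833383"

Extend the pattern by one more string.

This is a Fibonacci-style word recurrence s(k) = s(k−2)·s(k−1): e.g. 33·83 = 3383.
The next term joins 8333833383833383 and 33838333838333833383833383.

833383338383338333838333838333833383833383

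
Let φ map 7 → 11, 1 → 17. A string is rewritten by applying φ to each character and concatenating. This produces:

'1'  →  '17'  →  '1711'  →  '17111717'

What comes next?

Apply φ to 17111717 symbol by symbol: 1→17, 7→11, 1→17, 1→17, 1→17, 7→11, 1→17, 7→11; joined: 17 11 17 17 17 11 17 11.

1711171717111711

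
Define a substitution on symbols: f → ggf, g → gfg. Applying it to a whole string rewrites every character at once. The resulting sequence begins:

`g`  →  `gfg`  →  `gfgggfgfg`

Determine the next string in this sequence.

Expanding gfgggfgfg: g→gfg, f→ggf, g→gfg, g→gfg, g→gfg, f→ggf, g→gfg, f→ggf, g→gfg. Concatenated: gfg ggf gfg gfg gfg ggf gfg ggf gfg.

gfgggfgfggfggfgggfgfgggfgfg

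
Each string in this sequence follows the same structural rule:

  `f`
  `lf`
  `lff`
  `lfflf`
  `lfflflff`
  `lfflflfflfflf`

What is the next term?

lfflflfflfflflfflflff

Each term (from the third on) is the previous term followed by the one before it: term 3 = lf·f = lff.
Continuing: lfflflfflfflf · lfflflff gives term 7.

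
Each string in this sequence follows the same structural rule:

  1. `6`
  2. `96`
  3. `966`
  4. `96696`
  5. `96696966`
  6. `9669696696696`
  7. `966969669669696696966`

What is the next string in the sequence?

9669696696696966969669669696696696

Each term (from the third on) is the previous term followed by the one before it: term 3 = 96·6 = 966.
Continuing: 966969669669696696966 · 9669696696696 gives term 8.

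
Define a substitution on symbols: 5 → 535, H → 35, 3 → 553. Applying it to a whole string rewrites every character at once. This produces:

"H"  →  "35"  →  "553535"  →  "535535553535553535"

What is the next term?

φ(535535553535553535) expands symbol-by-symbol to 535 553 535 535 553 535 535 535 553 535 553 535 535 535 553 535 553 535; joining the 18 pieces gives the next term.

535553535535553535535535553535553535535535553535553535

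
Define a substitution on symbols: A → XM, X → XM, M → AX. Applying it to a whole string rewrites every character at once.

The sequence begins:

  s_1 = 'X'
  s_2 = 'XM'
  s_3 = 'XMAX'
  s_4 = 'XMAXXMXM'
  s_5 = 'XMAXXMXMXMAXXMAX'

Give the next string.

Rewriting the 16 symbols of XMAXXMXMXMAXXMAX one by one yields XM AX XM XM XM AX XM AX XM AX XM XM XM AX XM XM; concatenated:

XMAXXMXMXMAXXMAXXMAXXMXMXMAXXMXM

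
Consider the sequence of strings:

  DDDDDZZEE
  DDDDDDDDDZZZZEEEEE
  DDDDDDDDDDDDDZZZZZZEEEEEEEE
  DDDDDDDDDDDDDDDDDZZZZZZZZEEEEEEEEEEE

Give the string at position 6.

DDDDDDDDDDDDDDDDDDDDDDDDDZZZZZZZZZZZZEEEEEEEEEEEEEEEEE

Term n consists of 4n+1 D's, followed by 2n Z's, followed by 3n-1 E's (n = 1, 2, …).
Setting n = 6 gives 25, 12, 17 characters in each block.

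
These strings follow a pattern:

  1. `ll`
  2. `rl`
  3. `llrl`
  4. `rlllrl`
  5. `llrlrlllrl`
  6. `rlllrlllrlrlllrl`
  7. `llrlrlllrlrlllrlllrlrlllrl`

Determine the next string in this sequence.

rlllrlllrlrlllrlllrlrlllrlrlllrlllrlrlllrl

This is a Fibonacci-style word recurrence s(k) = s(k−2)·s(k−1): e.g. ll·rl = llrl.
So term 8 is rlllrlllrlrlllrl·llrlrlllrlrlllrlllrlrlllrl.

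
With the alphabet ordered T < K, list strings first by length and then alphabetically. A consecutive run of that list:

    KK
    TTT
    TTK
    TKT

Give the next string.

Find the rightmost character of TKT below K, bump it to the next letter, and reset everything to its right to T.

TKK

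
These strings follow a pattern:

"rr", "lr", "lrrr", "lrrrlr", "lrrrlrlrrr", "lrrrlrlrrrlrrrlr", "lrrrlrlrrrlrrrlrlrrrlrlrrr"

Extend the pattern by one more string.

This is a Fibonacci-style word recurrence s(k) = s(k−1)·s(k−2): e.g. lr·rr = lrrr.
So term 8 is lrrrlrlrrrlrrrlrlrrrlrlrrr·lrrrlrlrrrlrrrlr.

lrrrlrlrrrlrrrlrlrrrlrlrrrlrrrlrlrrrlrrrlr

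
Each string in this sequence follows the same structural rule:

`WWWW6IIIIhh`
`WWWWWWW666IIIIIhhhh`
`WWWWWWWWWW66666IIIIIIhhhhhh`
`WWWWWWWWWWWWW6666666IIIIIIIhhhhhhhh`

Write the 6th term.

WWWWWWWWWWWWWWWWWWW66666666666IIIIIIIIIhhhhhhhhhhhh

Reading off run lengths: W runs 4, 7, 10, 13; 6 runs 1, 3, 5, 7; I runs 4, 5, 6, 7; h runs 2, 4, 6, 8 — each is linear in n (n = 1, 2, …).
Setting n = 6 gives 19, 11, 9, 12 characters in each block.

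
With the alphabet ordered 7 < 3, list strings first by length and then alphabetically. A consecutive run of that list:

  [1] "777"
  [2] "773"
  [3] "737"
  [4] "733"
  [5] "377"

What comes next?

373

The successor of 377 increments the rightmost position that isn't already 3 and resets every position after it to 7.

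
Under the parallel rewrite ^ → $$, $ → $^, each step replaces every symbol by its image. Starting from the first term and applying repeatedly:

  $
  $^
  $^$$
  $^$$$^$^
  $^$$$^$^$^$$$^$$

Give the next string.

φ($^$$$^$^$^$$$^$$) expands symbol-by-symbol to $^ $$ $^ $^ $^ $$ $^ $$ $^ $$ $^ $^ $^ $$ $^ $^; joining the 16 pieces gives the next term.

$^$$$^$^$^$$$^$$$^$$$^$^$^$$$^$^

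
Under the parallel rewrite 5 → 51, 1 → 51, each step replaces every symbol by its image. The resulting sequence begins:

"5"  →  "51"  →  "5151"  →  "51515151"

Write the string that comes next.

Expanding 51515151: 5→51, 1→51, 5→51, 1→51, 5→51, 1→51, 5→51, 1→51. Concatenated: 51 51 51 51 51 51 51 51.

5151515151515151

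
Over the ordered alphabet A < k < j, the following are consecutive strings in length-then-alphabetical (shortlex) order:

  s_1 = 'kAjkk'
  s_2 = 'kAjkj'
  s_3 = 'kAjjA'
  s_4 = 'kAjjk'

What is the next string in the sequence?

kAjjj

The successor of kAjjk increments the rightmost position that isn't already j and resets every position after it to A.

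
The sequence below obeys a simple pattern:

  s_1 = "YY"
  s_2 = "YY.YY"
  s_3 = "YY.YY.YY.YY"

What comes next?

Each string is two copies of the previous one joined by '.'.
Doubling YY.YY.YY.YY with '.' between the halves:

YY.YY.YY.YY.YY.YY.YY.YY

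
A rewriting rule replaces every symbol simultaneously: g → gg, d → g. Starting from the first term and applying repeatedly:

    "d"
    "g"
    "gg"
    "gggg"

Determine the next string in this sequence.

Rewriting each symbol of gggg: g→gg, g→gg, g→gg, g→gg, which concatenates to gg gg gg gg.

gggggggg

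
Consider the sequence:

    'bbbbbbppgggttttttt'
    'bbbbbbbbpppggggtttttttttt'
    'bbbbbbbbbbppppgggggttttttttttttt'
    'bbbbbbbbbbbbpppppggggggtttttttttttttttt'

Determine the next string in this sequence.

Term n consists of 2n+2 b's, followed by n p's, followed by n+1 g's, followed by 3n+1 t's, where the shown terms are n = 2, 3, 4, 5.
At n = 6 the blocks have lengths 14, 6, 7, 19.

bbbbbbbbbbbbbbppppppgggggggttttttttttttttttttt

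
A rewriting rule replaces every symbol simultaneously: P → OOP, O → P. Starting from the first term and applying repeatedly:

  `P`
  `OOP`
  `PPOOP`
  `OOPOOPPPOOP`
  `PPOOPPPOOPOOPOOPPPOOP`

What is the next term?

OOPOOPPPOOPOOPOOPPPOOPPPOOPPPOOPOOPOOPPPOOP

Applying the rule to each of the 21 symbols of PPOOPPPOOPOOPOOPPPOOP gives the pieces OOP OOP P P OOP OOP OOP P P OOP P P OOP P P OOP OOP OOP P P OOP, which concatenate to the answer.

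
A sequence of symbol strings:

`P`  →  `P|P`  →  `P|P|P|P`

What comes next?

Each string is two copies of the previous one joined by '|'.
So the next term is two copies of P|P|P|P with '|' between the halves.

P|P|P|P|P|P|P|P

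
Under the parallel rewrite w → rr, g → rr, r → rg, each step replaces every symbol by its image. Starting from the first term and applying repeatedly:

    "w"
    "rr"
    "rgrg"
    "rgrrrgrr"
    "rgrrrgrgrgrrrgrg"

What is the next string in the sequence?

Rewriting the 16 symbols of rgrrrgrgrgrrrgrg one by one yields rg rr rg rg rg rr rg rr rg rr rg rg rg rr rg rr; concatenated:

rgrrrgrgrgrrrgrrrgrrrgrgrgrrrgrr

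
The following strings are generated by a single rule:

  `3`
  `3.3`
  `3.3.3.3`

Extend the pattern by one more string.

s(k+1) = s(k)·.·s(k) — each term doubles the last with '.' between the halves.
Doubling 3.3.3.3 with '.' between the halves:

3.3.3.3.3.3.3.3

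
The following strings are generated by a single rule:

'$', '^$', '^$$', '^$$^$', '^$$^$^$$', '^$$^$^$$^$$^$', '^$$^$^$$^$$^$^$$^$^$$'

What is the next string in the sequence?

^$$^$^$$^$$^$^$$^$^$$^$$^$^$$^$$^$

This is a Fibonacci-style word recurrence s(k) = s(k−1)·s(k−2): e.g. ^$·$ = ^$$.
So term 8 is ^$$^$^$$^$$^$^$$^$^$$·^$$^$^$$^$$^$.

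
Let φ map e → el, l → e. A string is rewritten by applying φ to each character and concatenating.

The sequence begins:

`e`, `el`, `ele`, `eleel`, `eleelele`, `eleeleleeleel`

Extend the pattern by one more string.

Rewriting the 13 symbols of eleeleleeleel one by one yields el e el el e el e el el e el el e; concatenated:

eleeleleeleeleleelele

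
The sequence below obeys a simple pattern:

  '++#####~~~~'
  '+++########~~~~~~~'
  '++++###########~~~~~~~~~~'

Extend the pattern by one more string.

+++++##############~~~~~~~~~~~~~

Reading off run lengths: + runs 2, 3, 4; # runs 5, 8, 11; ~ runs 4, 7, 10 — each is linear in n, where the shown terms are n = 2, 3, 4.
Setting n = 5 gives 5, 14, 13 characters in each block.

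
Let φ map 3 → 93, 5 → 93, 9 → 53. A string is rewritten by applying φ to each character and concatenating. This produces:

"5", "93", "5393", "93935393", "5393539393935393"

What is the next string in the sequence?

93935393939353935393539393935393

φ(5393539393935393) expands symbol-by-symbol to 93 93 53 93 93 93 53 93 53 93 53 93 93 93 53 93; joining the 16 pieces gives the next term.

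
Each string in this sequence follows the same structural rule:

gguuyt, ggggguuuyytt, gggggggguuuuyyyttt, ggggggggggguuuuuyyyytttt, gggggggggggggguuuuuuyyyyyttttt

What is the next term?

Term n consists of 3n-1 g's, followed by n+1 u's, followed by n y's, followed by n t's (n = 1, 2, …).
Setting n = 6 gives 17, 7, 6, 6 characters in each block.

ggggggggggggggggguuuuuuuyyyyyytttttt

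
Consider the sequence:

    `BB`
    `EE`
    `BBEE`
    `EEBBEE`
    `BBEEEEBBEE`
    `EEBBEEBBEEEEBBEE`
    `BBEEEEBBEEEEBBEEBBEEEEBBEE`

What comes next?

Each term (from the third on) is the two preceding terms concatenated in order: term 3 = BB·EE = BBEE.
So term 8 is EEBBEEBBEEEEBBEE·BBEEEEBBEEEEBBEEBBEEEEBBEE.

EEBBEEBBEEEEBBEEBBEEEEBBEEEEBBEEBBEEEEBBEE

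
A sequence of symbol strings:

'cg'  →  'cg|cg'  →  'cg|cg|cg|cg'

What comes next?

Each string is two copies of the previous one joined by '|'.
Doubling cg|cg|cg|cg with '|' between the halves:

cg|cg|cg|cg|cg|cg|cg|cg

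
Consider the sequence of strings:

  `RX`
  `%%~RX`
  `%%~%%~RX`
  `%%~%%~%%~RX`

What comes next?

Every step adds %%~ at the front: s(k+1) = %%~·s(k).
One more step from %%~%%~%%~RX gives the answer.

%%~%%~%%~%%~RX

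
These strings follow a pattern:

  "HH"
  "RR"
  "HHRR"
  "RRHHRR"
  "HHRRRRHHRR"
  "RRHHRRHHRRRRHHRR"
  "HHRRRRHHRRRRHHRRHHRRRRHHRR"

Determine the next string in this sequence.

This is a Fibonacci-style word recurrence s(k) = s(k−2)·s(k−1): e.g. HH·RR = HHRR.
The next term joins RRHHRRHHRRRRHHRR and HHRRRRHHRRRRHHRRHHRRRRHHRR.

RRHHRRHHRRRRHHRRHHRRRRHHRRRRHHRRHHRRRRHHRR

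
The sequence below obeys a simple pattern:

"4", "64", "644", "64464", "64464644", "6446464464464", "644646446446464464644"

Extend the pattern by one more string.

Each term (from the third on) is the previous term followed by the one before it: term 3 = 64·4 = 644.
Continuing: 644646446446464464644 · 6446464464464 gives term 8.

6446464464464644646446446464464464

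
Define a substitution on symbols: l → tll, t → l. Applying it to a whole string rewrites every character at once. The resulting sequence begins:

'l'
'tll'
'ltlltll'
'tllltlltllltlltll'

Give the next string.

ltlltlltllltlltllltlltlltllltlltllltlltll

Replace each of the 17 characters of tllltlltllltlltll in place — l tll tll tll l tll tll l tll tll tll l tll tll l tll tll — and concatenate.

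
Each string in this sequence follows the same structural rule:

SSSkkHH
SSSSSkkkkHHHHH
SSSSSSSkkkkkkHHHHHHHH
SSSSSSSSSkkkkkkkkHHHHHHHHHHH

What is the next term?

The n-th term is 2n+1 S's then 2n k's then 3n-1 H's (n = 1, 2, …).
At n = 5 the blocks have lengths 11, 10, 14.

SSSSSSSSSSSkkkkkkkkkkHHHHHHHHHHHHHH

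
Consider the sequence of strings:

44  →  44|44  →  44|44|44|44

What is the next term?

44|44|44|44|44|44|44|44

Every step duplicates the string with '|' between the halves.
One more doubling of 44|44|44|44 gives the answer.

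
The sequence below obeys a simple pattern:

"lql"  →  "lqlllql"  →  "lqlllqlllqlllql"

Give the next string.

Every step duplicates the string with 'l' between the halves.
So the next term is two copies of lqlllqlllqlllql with 'l' between the halves.

lqlllqlllqlllqlllqlllqlllqlllql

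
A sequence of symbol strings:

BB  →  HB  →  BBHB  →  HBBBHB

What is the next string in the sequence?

From term 3 onward, concatenate the second-to-last term with the last: BB·HB = BBHB, HB·BBHB = HBBBHB, …
The next term joins BBHB and HBBBHB.

BBHBHBBBHB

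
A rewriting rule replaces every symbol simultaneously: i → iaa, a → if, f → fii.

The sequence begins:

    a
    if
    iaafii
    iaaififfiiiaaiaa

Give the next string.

Applying the rule to each of the 16 symbols of iaaififfiiiaaiaa gives the pieces iaa if if iaa fii iaa fii fii iaa iaa iaa if if iaa if if, which concatenate to the answer.

iaaififiaafiiiaafiifiiiaaiaaiaaififiaaifif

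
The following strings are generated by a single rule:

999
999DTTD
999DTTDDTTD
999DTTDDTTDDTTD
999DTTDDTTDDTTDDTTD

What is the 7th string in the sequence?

Every step adds DTTD to the end: s(k+1) = s(k)·DTTD.
From 999DTTDDTTDDTTDDTTD, 2 further steps: 999DTTDDTTDDTTDDTTD → 999DTTDDTTDDTTDDTTDDTTD → (answer).

999DTTDDTTDDTTDDTTDDTTDDTTD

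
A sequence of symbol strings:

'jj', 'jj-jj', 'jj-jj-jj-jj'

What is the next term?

Each string is two copies of the previous one joined by '-'.
Doubling jj-jj-jj-jj with '-' between the halves:

jj-jj-jj-jj-jj-jj-jj-jj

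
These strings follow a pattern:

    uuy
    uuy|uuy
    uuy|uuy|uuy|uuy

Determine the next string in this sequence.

Each string is two copies of the previous one joined by '|'.
Doubling uuy|uuy|uuy|uuy with '|' between the halves:

uuy|uuy|uuy|uuy|uuy|uuy|uuy|uuy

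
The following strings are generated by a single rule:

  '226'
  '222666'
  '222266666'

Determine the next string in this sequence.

Each string has the form 2^{n+1} 6^{2n-1} (n = 1, 2, …).
For the next term, n = 4, so the run lengths are 5, 7.

222226666666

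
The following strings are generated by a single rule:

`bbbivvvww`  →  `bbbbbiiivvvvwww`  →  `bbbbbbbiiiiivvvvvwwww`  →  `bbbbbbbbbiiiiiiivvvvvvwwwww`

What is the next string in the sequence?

The n-th term is 2n+1 b's then 2n-1 i's then n+2 v's then n+1 w's (n = 1, 2, …).
At n = 5 the blocks have lengths 11, 9, 7, 6.

bbbbbbbbbbbiiiiiiiiivvvvvvvwwwwww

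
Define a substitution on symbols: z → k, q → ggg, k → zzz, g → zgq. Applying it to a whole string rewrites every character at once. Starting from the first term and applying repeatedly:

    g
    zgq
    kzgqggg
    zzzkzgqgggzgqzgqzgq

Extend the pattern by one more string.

φ(zzzkzgqgggzgqzgqzgq) expands symbol-by-symbol to k k k zzz k zgq ggg zgq zgq zgq k zgq ggg k zgq ggg k zgq ggg; joining the 19 pieces gives the next term.

kkkzzzkzgqgggzgqzgqzgqkzgqgggkzgqgggkzgqggg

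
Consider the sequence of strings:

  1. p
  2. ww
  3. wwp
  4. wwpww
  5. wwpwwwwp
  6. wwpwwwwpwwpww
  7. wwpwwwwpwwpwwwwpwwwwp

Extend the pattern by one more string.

wwpwwwwpwwpwwwwpwwwwpwwpwwwwpwwpww

From term 3 onward, concatenate the last term with the second-to-last: ww·p = wwp, wwp·ww = wwpww, …
So term 8 is wwpwwwwpwwpwwwwpwwwwp·wwpwwwwpwwpww.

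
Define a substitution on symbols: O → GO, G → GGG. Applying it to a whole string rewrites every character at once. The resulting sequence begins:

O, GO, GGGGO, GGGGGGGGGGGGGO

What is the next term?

Rewriting the 14 symbols of GGGGGGGGGGGGGO one by one yields GGG GGG GGG GGG GGG GGG GGG GGG GGG GGG GGG GGG GGG GO; concatenated:

GGGGGGGGGGGGGGGGGGGGGGGGGGGGGGGGGGGGGGGGO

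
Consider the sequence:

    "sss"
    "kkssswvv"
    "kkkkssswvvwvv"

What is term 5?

kkkkkkkkssswvvwvvwvvwvv

Every step adds kk to the front and wvv to the end of the previous string.
From kkkkssswvvwvv, 2 further steps: kkkkssswvvwvv → kkkkkkssswvvwvvwvv → (answer).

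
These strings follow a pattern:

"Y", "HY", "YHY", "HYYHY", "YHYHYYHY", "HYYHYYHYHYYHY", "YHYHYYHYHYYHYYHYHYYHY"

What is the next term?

HYYHYYHYHYYHYYHYHYYHYHYYHYYHYHYYHY

From term 3 onward, concatenate the second-to-last term with the last: Y·HY = YHY, HY·YHY = HYYHY, …
So term 8 is HYYHYYHYHYYHY·YHYHYYHYHYYHYYHYHYYHY.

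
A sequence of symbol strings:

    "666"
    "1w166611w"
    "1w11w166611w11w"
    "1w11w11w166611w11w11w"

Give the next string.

1w11w11w11w166611w11w11w11w

Each term wraps the previous one in 1w1 on the left and 11w on the right.
So the next term is 1w1·1w11w11w166611w11w11w·11w.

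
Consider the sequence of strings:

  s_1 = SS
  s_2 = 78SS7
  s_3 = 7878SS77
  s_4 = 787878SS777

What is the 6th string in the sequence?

Each term wraps the previous one in 78 on the left and 7 on the right.
From 787878SS777, 2 further steps: 787878SS777 → 78787878SS7777 → (answer).

7878787878SS77777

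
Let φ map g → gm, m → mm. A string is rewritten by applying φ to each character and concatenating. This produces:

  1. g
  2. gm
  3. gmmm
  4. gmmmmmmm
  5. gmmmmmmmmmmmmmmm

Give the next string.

gmmmmmmmmmmmmmmmmmmmmmmmmmmmmmmm

Applying the rule to each of the 16 symbols of gmmmmmmmmmmmmmmm gives the pieces gm mm mm mm mm mm mm mm mm mm mm mm mm mm mm mm, which concatenate to the answer.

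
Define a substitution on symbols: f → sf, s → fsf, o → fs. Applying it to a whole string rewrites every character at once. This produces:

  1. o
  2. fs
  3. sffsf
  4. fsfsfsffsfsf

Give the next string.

Rewriting each symbol of fsfsfsffsfsf: f→sf, s→fsf, f→sf, s→fsf, f→sf, s→fsf, f→sf, f→sf, s→fsf, f→sf, s→fsf, f→sf, which concatenates to sf fsf sf fsf sf fsf sf sf fsf sf fsf sf.

sffsfsffsfsffsfsfsffsfsffsfsf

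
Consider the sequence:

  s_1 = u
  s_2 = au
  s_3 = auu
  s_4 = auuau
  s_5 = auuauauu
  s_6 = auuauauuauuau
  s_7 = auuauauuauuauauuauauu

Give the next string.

auuauauuauuauauuauauuauuauauuauuau

This is a Fibonacci-style word recurrence s(k) = s(k−1)·s(k−2): e.g. au·u = auu.
Continuing: auuauauuauuauauuauauu · auuauauuauuau gives term 8.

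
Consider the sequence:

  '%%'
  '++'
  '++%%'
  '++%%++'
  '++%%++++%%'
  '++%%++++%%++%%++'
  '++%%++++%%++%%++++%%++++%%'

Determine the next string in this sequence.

From term 3 onward, concatenate the last term with the second-to-last: ++·%% = ++%%, ++%%·++ = ++%%++, …
The next term joins ++%%++++%%++%%++++%%++++%% and ++%%++++%%++%%++.

++%%++++%%++%%++++%%++++%%++%%++++%%++%%++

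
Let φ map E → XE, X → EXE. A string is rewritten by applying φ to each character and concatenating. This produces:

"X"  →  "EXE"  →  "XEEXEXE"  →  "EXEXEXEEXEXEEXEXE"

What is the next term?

Applying the rule to each of the 17 symbols of EXEXEXEEXEXEEXEXE gives the pieces XE EXE XE EXE XE EXE XE XE EXE XE EXE XE XE EXE XE EXE XE, which concatenate to the answer.

XEEXEXEEXEXEEXEXEXEEXEXEEXEXEXEEXEXEEXEXE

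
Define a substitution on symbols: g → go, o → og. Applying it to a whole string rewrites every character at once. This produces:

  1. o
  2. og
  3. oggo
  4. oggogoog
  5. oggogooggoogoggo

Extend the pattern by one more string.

Rewriting the 16 symbols of oggogooggoogoggo one by one yields og go go og go og og go go og og go og go go og; concatenated:

oggogooggoogoggogoogoggooggogoog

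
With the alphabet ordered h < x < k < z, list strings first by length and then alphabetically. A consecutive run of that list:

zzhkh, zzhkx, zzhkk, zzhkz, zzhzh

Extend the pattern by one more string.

Find the rightmost character of zzhzh below z, bump it to the next letter, and reset everything to its right to h.

zzhzx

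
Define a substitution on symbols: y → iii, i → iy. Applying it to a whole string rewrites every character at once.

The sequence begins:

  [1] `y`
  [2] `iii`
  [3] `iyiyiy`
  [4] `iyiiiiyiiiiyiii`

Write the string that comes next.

iyiiiiyiyiyiyiiiiyiyiyiyiiiiyiyiy

Replace each of the 15 characters of iyiiiiyiiiiyiii in place — iy iii iy iy iy iy iii iy iy iy iy iii iy iy iy — and concatenate.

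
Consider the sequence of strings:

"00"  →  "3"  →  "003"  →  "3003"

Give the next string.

0033003

This is a Fibonacci-style word recurrence s(k) = s(k−2)·s(k−1): e.g. 00·3 = 003.
The next term joins 003 and 3003.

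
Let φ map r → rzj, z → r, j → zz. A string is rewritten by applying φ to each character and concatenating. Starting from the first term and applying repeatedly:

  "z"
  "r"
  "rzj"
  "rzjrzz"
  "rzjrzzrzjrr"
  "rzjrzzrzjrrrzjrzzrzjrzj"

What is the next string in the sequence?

Rewriting the 23 symbols of rzjrzzrzjrrrzjrzzrzjrzj one by one yields rzj r zz rzj r r rzj r zz rzj rzj rzj r zz rzj r r rzj r zz rzj r zz; concatenated:

rzjrzzrzjrrrzjrzzrzjrzjrzjrzzrzjrrrzjrzzrzjrzz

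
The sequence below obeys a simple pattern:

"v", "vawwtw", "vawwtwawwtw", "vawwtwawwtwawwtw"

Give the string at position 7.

Each term is the previous one with awwtw appended.
From vawwtwawwtwawwtw, 3 further steps: vawwtwawwtwawwtw → vawwtwawwtwawwtwawwtw → vawwtwawwtwawwtwawwtwawwtw → (answer).

vawwtwawwtwawwtwawwtwawwtwawwtw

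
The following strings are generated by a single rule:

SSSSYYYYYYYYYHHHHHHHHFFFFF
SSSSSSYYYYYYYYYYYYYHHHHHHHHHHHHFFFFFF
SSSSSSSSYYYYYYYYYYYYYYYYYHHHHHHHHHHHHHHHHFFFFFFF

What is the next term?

SSSSSSSSSSYYYYYYYYYYYYYYYYYYYYYHHHHHHHHHHHHHHHHHHHHFFFFFFFF

Term n consists of 2n S's, followed by 4n+1 Y's, followed by 4n H's, followed by n+3 F's, where the shown terms are n = 2, 3, 4.
At n = 5 the blocks have lengths 10, 21, 20, 8.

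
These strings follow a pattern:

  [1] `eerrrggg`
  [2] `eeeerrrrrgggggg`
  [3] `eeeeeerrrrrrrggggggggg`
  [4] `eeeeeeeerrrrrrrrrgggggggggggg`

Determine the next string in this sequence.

Reading off run lengths: e runs 2, 4, 6, 8; r runs 3, 5, 7, 9; g runs 3, 6, 9, 12 — each is linear in n (n = 1, 2, …).
For the next term, n = 5, so the run lengths are 10, 11, 15.

eeeeeeeeeerrrrrrrrrrrggggggggggggggg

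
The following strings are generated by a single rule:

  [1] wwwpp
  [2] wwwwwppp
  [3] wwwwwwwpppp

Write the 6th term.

Reading off run lengths: w runs 3, 5, 7; p runs 2, 3, 4 — each is linear in n, where the shown terms are n = 2, 3, 4.
At n = 7 the blocks have lengths 13, 7.

wwwwwwwwwwwwwppppppp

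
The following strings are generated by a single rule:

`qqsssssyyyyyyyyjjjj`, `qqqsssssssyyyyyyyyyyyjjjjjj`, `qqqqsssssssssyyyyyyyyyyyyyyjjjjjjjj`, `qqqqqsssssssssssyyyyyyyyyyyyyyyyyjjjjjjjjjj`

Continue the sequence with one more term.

Each string has the form q^{n} s^{2n+1} y^{3n+2} j^{2n}, where the shown terms are n = 2, 3, 4, 5.
At n = 6 the blocks have lengths 6, 13, 20, 12.

qqqqqqsssssssssssssyyyyyyyyyyyyyyyyyyyyjjjjjjjjjjjj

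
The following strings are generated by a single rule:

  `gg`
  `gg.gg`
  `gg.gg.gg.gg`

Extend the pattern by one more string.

Every step duplicates the string with '.' between the halves.
So the next term is two copies of gg.gg.gg.gg with '.' between the halves.

gg.gg.gg.gg.gg.gg.gg.gg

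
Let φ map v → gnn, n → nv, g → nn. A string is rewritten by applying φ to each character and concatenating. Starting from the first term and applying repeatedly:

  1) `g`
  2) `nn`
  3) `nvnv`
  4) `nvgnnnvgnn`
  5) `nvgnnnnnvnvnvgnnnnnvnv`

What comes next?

Rewriting the 22 symbols of nvgnnnnnvnvnvgnnnnnvnv one by one yields nv gnn nn nv nv nv nv nv gnn nv gnn nv gnn nn nv nv nv nv nv gnn nv gnn; concatenated:

nvgnnnnnvnvnvnvnvgnnnvgnnnvgnnnnnvnvnvnvnvgnnnvgnn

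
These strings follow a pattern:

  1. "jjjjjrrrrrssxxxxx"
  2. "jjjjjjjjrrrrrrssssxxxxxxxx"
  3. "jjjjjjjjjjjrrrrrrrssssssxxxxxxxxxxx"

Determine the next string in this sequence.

jjjjjjjjjjjjjjrrrrrrrrssssssssxxxxxxxxxxxxxx

Term n consists of 3n-1 j's, followed by n+3 r's, followed by 2n-2 s's, followed by 3n-1 x's, where the shown terms are n = 2, 3, 4.
Setting n = 5 gives 14, 8, 8, 14 characters in each block.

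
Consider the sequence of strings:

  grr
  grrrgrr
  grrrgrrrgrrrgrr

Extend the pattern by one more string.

grrrgrrrgrrrgrrrgrrrgrrrgrrrgrr

Each string is two copies of the previous one joined by 'r'.
One more doubling of grrrgrrrgrrrgrr gives the answer.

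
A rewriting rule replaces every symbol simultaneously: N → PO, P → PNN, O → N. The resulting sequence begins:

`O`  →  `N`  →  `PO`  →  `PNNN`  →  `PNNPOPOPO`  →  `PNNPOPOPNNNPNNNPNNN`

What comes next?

PNNPOPOPNNNPNNNPNNPOPOPOPNNPOPOPOPNNPOPOPO

φ(PNNPOPOPNNNPNNNPNNN) expands symbol-by-symbol to PNN PO PO PNN N PNN N PNN PO PO PO PNN PO PO PO PNN PO PO PO; joining the 19 pieces gives the next term.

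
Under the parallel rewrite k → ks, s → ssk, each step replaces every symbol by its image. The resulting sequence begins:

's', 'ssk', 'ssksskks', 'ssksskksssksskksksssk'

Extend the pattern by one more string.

Rewriting the 21 symbols of ssksskksssksskksksssk one by one yields ssk ssk ks ssk ssk ks ks ssk ssk ssk ks ssk ssk ks ks ssk ks ssk ssk ssk ks; concatenated:

ssksskksssksskkskssskssksskksssksskkskssskkssskssksskks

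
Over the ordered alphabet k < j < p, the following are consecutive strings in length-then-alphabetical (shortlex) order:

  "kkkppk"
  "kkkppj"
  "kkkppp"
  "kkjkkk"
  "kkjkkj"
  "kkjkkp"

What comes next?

kkjkjk

Find the rightmost character of kkjkkp below p, bump it to the next letter, and reset everything to its right to k.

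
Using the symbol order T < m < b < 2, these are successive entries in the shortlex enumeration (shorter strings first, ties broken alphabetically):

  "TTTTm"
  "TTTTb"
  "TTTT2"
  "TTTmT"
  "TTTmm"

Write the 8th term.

TTTbT

Advancing 3 positions from TTTmm through TTTmm → TTTmb → TTTm2 reaches term 8.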